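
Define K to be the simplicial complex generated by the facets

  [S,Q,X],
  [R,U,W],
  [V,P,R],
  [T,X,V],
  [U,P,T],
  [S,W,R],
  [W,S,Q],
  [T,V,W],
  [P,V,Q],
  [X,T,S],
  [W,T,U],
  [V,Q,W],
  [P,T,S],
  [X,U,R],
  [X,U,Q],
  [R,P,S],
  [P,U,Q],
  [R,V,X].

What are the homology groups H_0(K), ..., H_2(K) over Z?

We work with the vertex ordering P < Q < R < S < T < U < V < W < X. The simplices of K, each written with vertices in increasing order, are:

  0-simplices (9): P, Q, R, S, T, U, V, W, X
  1-simplices (27): PQ, PR, PS, PT, PU, PV, QS, QU, QV, QW, QX, RS, RU, RV, RW, RX, ST, SW, SX, TU, TV, TW, TX, UW, UX, VW, VX
  2-simplices (18): PQU, PQV, PRS, PRV, PST, PTU, QSW, QSX, QUX, QVW, RSW, RUW, RUX, RVX, STX, TUW, TVW, TVX

Hence C_0 ≅ Z^9, C_1 ≅ Z^27, C_2 ≅ Z^18.

The boundary map ∂_1: C_1 → C_0 is given by ∂[p,q] = [q] − [p]. For instance
  ∂QW = W − Q.
The resulting 9×27 matrix has rank 8, and its Smith normal form has invariant factors (1,1,1,1,1,1,1,1).

∂_2: C_2 → C_1 acts by ∂[p,q,r] = [q,r] − [p,r] + [p,q]. For instance
  ∂TVW = VW − TW + TV,
  ∂PQV = QV − PV + PQ.
The 27×18 boundary matrix has rank 17 and Smith normal form diag(1,1,1,1,1,1,1,1,1,1,1,1,1,1,1,1,1).

Reading off H_k = ker ∂_k / im ∂_{k+1}:

  H_0: rank C_0 − rank ∂_1 = 9 − 8 = 1, and the invariant factors of ∂_1 are all 1, so H_0 ≅ Z.
  H_1: rank ker ∂_1 − rank ∂_2 = (27 − 8) − 17 = 2, and the invariant factors of ∂_2 are all 1, so H_1 ≅ Z^2.
  H_2: rank ker ∂_2 − rank ∂_3 = (18 − 17) − 0 = 1, and there is no ∂_3, so H_2 ≅ Z.

As a check, the Euler characteristic is 9 − 27 + 18 = 0, which agrees with 1 − 2 + 1 = 0.
(K is a triangulation of the torus T^2.)

H_0 ≅ Z,  H_1 ≅ Z^2,  H_2 ≅ Z.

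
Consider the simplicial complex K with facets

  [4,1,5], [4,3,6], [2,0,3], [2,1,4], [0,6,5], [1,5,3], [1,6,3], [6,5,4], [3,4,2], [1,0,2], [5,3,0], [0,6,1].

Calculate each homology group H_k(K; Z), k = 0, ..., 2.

Take the total order 0 < 1 < 2 < 3 < 4 < 5 < 6 on the vertex set. Then K (dimension 2) consists of the simplices:

  0-simplices (7): [0], [1], [2], [3], [4], [5], [6]
  1-simplices (18): [0,1], [0,2], [0,3], [0,5], [0,6], [1,2], [1,3], [1,4], [1,5], [1,6], [2,3], [2,4], [3,4], [3,5], [3,6], [4,5], [4,6], [5,6]
  2-simplices (12): [0,1,2], [0,1,6], [0,2,3], [0,3,5], [0,5,6], [1,2,4], [1,3,5], [1,3,6], [1,4,5], [2,3,4], [3,4,6], [4,5,6]

giving chain groups C_0 ≅ Z^7, C_1 ≅ Z^18, C_2 ≅ Z^12.

∂_1: C_1 → C_0 sends each edge [p,q] (with p < q) to q − p.
The resulting 7×18 matrix has rank 6, and its Smith normal form has invariant factors (1,1,1,1,1,1).

Boundary ∂_2: C_2 → C_1 sends each 2-simplex [p,q,r] to [q,r] − [p,r] + [p,q]. For instance
  ∂[1,3,5] = [3,5] − [1,5] + [1,3],
  ∂[1,3,6] = [3,6] − [1,6] + [1,3].
The 18×12 boundary matrix has rank 12 and Smith normal form diag(1,1,1,1,1,1,1,1,1,1,1,2).

Now H_k = ker ∂_k / im ∂_{k+1}, so:

  H_0: rank C_0 − rank ∂_1 = 7 − 6 = 1, and the invariant factors of ∂_1 are all 1, so H_0 ≅ Z.
  H_1: rank ker ∂_1 − rank ∂_2 = (18 − 6) − 12 = 0, and ∂_2 has invariant factor 2 > 1, so H_1 ≅ Z_2.
  H_2: rank ker ∂_2 − rank ∂_3 = (12 − 12) − 0 = 0, and there is no ∂_3, so H_2 ≅ 0.

H_0 = Z,  H_1 = Z_2,  H_2 = 0.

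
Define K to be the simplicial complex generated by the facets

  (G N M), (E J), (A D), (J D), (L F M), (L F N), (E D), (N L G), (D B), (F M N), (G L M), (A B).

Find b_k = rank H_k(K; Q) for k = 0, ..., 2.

Take the total order A < B < D < E < F < G < J < L < M < N on the vertex set. Then K (dimension 2) consists of the simplices:

  0-simplices (10): A, B, D, E, F, G, J, L, M, N
  1-simplices (15): AB, AD, BD, DE, DJ, EJ, FL, FM, FN, GL, GM, GN, LM, LN, MN
  2-simplices (6): FLM, FLN, FMN, GLM, GLN, GMN

Hence C_0 ≅ Z^10, C_1 ≅ Z^15, C_2 ≅ Z^6.

Boundary ∂_1: C_1 → C_0 maps an edge to its endpoints' difference, ∂[p,q] = q − p.
This gives a 10×15 integer matrix of rank 8; reducing to Smith normal form yields diagonal entries (1,1,1,1,1,1,1,1).

∂_2: C_2 → C_1 maps a triangle to the signed sum of its edges. For instance
  ∂GLN = LN − GN + GL,
  ∂FLM = LM − FM + FL.
The 15×6 boundary matrix has rank 5 and Smith normal form diag(1,1,1,1,1).

From H_k ≅ ker(∂_k) / im(∂_{k+1}) we obtain:

  H_0: rank C_0 − rank ∂_1 = 10 − 8 = 2, and the invariant factors of ∂_1 are all 1, so H_0 ≅ Z^2.
  H_1: rank ker ∂_1 − rank ∂_2 = (15 − 8) − 5 = 2, and the invariant factors of ∂_2 are all 1, so H_1 ≅ Z^2.
  H_2: rank ker ∂_2 − rank ∂_3 = (6 − 5) − 0 = 1, and there is no ∂_3, so H_2 ≅ Z.

Hence the Betti numbers are b_0 = 2, b_1 = 2, b_2 = 1.

b_0 = 2, b_1 = 2, b_2 = 1.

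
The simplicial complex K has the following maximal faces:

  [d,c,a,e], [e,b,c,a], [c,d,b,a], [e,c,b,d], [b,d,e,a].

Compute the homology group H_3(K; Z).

H_3 ≅ Z.

We work with the vertex ordering a < b < c < d < e. The simplices of K, each written with vertices in increasing order, are:

  0-simplices (5): a, b, c, d, e
  1-simplices (10): ab, ac, ad, ae, bc, bd, be, cd, ce, de
  2-simplices (10): abc, abd, abe, acd, ace, ade, bcd, bce, bde, cde
  3-simplices (5): abcd, abce, abde, acde, bcde

giving chain groups C_0 ≅ Z^5, C_1 ≅ Z^10, C_2 ≅ Z^10, C_3 ≅ Z^5.

Boundary ∂_1: C_1 → C_0 sends each edge [p,q] (with p < q) to q − p.
The 5×10 boundary matrix has rank 4 and Smith normal form diag(1,1,1,1).

∂_2: C_2 → C_1 maps a triangle to the signed sum of its edges. For instance
  ∂bce = ce − be + bc,
  ∂bcd = cd − bd + bc.
As a 10×10 matrix over Z this has rank 6, with invariant factors (1,1,1,1,1,1).

Boundary ∂_3: C_3 → C_2 sends each 3-simplex σ to the alternating sum Σ_i (−1)^i (σ with its i-th vertex removed). For instance
  ∂bcde = cde − bde + bce − bcd,
  ∂abcd = bcd − acd + abd − abc.
The 10×5 boundary matrix has rank 4 and Smith normal form diag(1,1,1,1).

Reading off H_k = ker ∂_k / im ∂_{k+1}:

  H_3: rank ker ∂_3 − rank ∂_4 = (5 − 4) − 0 = 1, and there is no ∂_4, so H_3 ≅ Z.

(K is a triangulation of the 3-sphere S^3.)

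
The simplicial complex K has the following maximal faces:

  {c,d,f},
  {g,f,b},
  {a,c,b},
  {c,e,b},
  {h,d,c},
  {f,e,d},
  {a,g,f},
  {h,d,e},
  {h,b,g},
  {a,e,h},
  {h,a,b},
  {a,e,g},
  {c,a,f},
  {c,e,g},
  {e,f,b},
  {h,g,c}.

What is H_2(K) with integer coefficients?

H_2 = Z.

K has 8 vertices, 24 edges, 16 triangles.
rank ∂_2 = 15, rank ∂_3 = 0 ⇒ b_2 = 16 − 15 − 0 = 1. So H_2 ≅ Z.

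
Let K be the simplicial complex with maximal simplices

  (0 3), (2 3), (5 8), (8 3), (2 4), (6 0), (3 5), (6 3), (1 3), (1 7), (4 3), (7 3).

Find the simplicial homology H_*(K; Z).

H_0 = Z,  H_1 = Z^4.

Order the vertices as 0 < 1 < 2 < 3 < 4 < 5 < 6 < 7 < 8. Listing each simplex with vertices in this order, K has dimension 1 with simplices:

  0-simplices (9): [0], [1], [2], [3], [4], [5], [6], [7], [8]
  1-simplices (12): [0,3], [0,6], [1,3], [1,7], [2,3], [2,4], [3,4], [3,5], [3,6], [3,7], [3,8], [5,8]

giving chain groups C_0 ≅ Z^9, C_1 ≅ Z^12.

Boundary ∂_1: C_1 → C_0 sends each edge [p,q] (with p < q) to q − p. For instance
  ∂[3,8] = [8] − [3].
As a 9×12 matrix over Z this has rank 8, with invariant factors (1,1,1,1,1,1,1,1).

From H_k ≅ ker(∂_k) / im(∂_{k+1}) we obtain:

  H_0: rank C_0 − rank ∂_1 = 9 − 8 = 1, and the invariant factors of ∂_1 are all 1, so H_0 = Z.
  H_1: rank ker ∂_1 − rank ∂_2 = (12 − 8) − 0 = 4, and there is no ∂_2, so H_1 = Z^4.

As a check, the Euler characteristic is 9 − 12 = -3, which agrees with 1 − 4 = -3.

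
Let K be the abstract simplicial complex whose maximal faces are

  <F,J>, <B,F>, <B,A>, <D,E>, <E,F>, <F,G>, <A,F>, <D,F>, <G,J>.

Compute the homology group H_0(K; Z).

Take the total order A < B < D < E < F < G < J on the vertex set. Then K (dimension 1) consists of the simplices:

  0-simplices (7): A, B, D, E, F, G, J
  1-simplices (9): AB, AF, BF, DE, DF, EF, FG, FJ, GJ

giving chain groups C_0 ≅ Z^7, C_1 ≅ Z^9.

The boundary map ∂_1: C_1 → C_0 is given by ∂[p,q] = [q] − [p].
This gives a 7×9 integer matrix of rank 6; reducing to Smith normal form yields diagonal entries (1,1,1,1,1,1).

Computing H_k = (kernel of ∂_k) / (image of ∂_{k+1}):

  H_0: rank C_0 − rank ∂_1 = 7 − 6 = 1, and the invariant factors of ∂_1 are all 1, so H_0 ≅ Z.

H_0 ≅ Z.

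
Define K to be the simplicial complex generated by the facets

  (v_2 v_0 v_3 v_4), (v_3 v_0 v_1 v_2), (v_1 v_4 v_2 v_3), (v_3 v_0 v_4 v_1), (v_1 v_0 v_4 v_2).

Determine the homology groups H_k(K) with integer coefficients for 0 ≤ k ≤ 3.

Take the total order v_0 < v_1 < v_2 < v_3 < v_4 on the vertex set. Then K (dimension 3) consists of the simplices:

  0-simplices (5): [v_0], [v_1], [v_2], [v_3], [v_4]
  1-simplices (10): [v_0,v_1], [v_0,v_2], [v_0,v_3], [v_0,v_4], [v_1,v_2], [v_1,v_3], [v_1,v_4], [v_2,v_3], [v_2,v_4], [v_3,v_4]
  2-simplices (10): [v_0,v_1,v_2], [v_0,v_1,v_3], [v_0,v_1,v_4], [v_0,v_2,v_3], [v_0,v_2,v_4], [v_0,v_3,v_4], [v_1,v_2,v_3], [v_1,v_2,v_4], [v_1,v_3,v_4], [v_2,v_3,v_4]
  3-simplices (5): [v_0,v_1,v_2,v_3], [v_0,v_1,v_2,v_4], [v_0,v_1,v_3,v_4], [v_0,v_2,v_3,v_4], [v_1,v_2,v_3,v_4]

so the chain groups are C_0 ≅ Z^5, C_1 ≅ Z^10, C_2 ≅ Z^10, C_3 ≅ Z^5.

The boundary map ∂_1: C_1 → C_0 sends each edge [p,q] (with p < q) to q − p.
As a 5×10 matrix over Z this has rank 4, with invariant factors (1,1,1,1).

∂_2: C_2 → C_1 sends each 2-simplex [p,q,r] to [q,r] − [p,r] + [p,q]. For instance
  ∂[v_0,v_1,v_3] = [v_1,v_3] − [v_0,v_3] + [v_0,v_1],
  ∂[v_2,v_3,v_4] = [v_3,v_4] − [v_2,v_4] + [v_2,v_3].
The 10×10 boundary matrix has rank 6 and Smith normal form diag(1,1,1,1,1,1).

Boundary ∂_3: C_3 → C_2 sends each 3-simplex σ to the alternating sum Σ_i (−1)^i (σ with its i-th vertex removed). For instance
  ∂[v_0,v_2,v_3,v_4] = [v_2,v_3,v_4] − [v_0,v_3,v_4] + [v_0,v_2,v_4] − [v_0,v_2,v_3],
  ∂[v_0,v_1,v_3,v_4] = [v_1,v_3,v_4] − [v_0,v_3,v_4] + [v_0,v_1,v_4] − [v_0,v_1,v_3].
This gives a 10×5 integer matrix of rank 4; reducing to Smith normal form yields diagonal entries (1,1,1,1).

Computing H_k = (kernel of ∂_k) / (image of ∂_{k+1}):

  H_0: rank C_0 − rank ∂_1 = 5 − 4 = 1, and the invariant factors of ∂_1 are all 1, so H_0 ≅ Z.
  H_1: rank ker ∂_1 − rank ∂_2 = (10 − 4) − 6 = 0, and the invariant factors of ∂_2 are all 1, so H_1 ≅ 0.
  H_2: rank ker ∂_2 − rank ∂_3 = (10 − 6) − 4 = 0, and the invariant factors of ∂_3 are all 1, so H_2 ≅ 0.
  H_3: rank ker ∂_3 − rank ∂_4 = (5 − 4) − 0 = 1, and there is no ∂_4, so H_3 ≅ Z.

As a check, the Euler characteristic is 5 − 10 + 10 − 5 = 0, which agrees with 1 − 0 + 0 − 1 = 0.
(K is a triangulation of the 3-sphere S^3.)

H_0 = Z,  H_1 = 0,  H_2 = 0,  H_3 = Z.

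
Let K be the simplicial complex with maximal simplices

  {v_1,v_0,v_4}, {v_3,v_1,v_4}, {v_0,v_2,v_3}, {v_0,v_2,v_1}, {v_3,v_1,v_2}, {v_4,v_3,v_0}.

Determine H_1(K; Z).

We work with the vertex ordering v_0 < v_1 < v_2 < v_3 < v_4. The simplices of K, each written with vertices in increasing order, are:

  0-simplices (5): [v_0], [v_1], [v_2], [v_3], [v_4]
  1-simplices (9): [v_0,v_1], [v_0,v_2], [v_0,v_3], [v_0,v_4], [v_1,v_2], [v_1,v_3], [v_1,v_4], [v_2,v_3], [v_3,v_4]
  2-simplices (6): [v_0,v_1,v_2], [v_0,v_1,v_4], [v_0,v_2,v_3], [v_0,v_3,v_4], [v_1,v_2,v_3], [v_1,v_3,v_4]

Hence C_0 ≅ Z^5, C_1 ≅ Z^9, C_2 ≅ Z^6.

∂_1: C_1 → C_0 is given by ∂[p,q] = [q] − [p].
This gives a 5×9 integer matrix of rank 4; reducing to Smith normal form yields diagonal entries (1,1,1,1).

∂_2: C_2 → C_1 sends each 2-simplex [p,q,r] to [q,r] − [p,r] + [p,q]. For instance
  ∂[v_1,v_2,v_3] = [v_2,v_3] − [v_1,v_3] + [v_1,v_2],
  ∂[v_0,v_2,v_3] = [v_2,v_3] − [v_0,v_3] + [v_0,v_2].
The 9×6 boundary matrix has rank 5 and Smith normal form diag(1,1,1,1,1).

From H_k ≅ ker(∂_k) / im(∂_{k+1}) we obtain:

  H_1: rank ker ∂_1 − rank ∂_2 = (9 − 4) − 5 = 0, and the invariant factors of ∂_2 are all 1, so H_1 = 0.

H_1 = 0.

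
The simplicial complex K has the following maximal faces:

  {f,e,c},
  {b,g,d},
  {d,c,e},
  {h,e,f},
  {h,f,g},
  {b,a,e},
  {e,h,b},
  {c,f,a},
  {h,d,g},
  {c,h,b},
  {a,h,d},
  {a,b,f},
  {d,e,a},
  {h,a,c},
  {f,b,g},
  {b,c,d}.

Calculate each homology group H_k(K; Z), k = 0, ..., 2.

H_0 = Z,  H_1 = Z^2,  H_2 = Z.

Take the total order a < b < c < d < e < f < g < h on the vertex set. Then K (dimension 2) consists of the simplices:

  0-simplices (8): a, b, c, d, e, f, g, h
  1-simplices (24): ab, ac, ad, ae, af, ah, bc, bd, be, bf, bg, bh, cd, ce, cf, ch, de, dg, dh, ef, eh, fg, fh, gh
  2-simplices (16): abe, abf, acf, ach, ade, adh, bcd, bch, bdg, beh, bfg, cde, cef, dgh, efh, fgh

so the chain groups are C_0 ≅ Z^8, C_1 ≅ Z^24, C_2 ≅ Z^16.

Boundary ∂_1: C_1 → C_0 is given by ∂[p,q] = [q] − [p]. For instance
  ∂ch = h − c.
As a 8×24 matrix over Z this has rank 7, with invariant factors (1,1,1,1,1,1,1).

∂_2: C_2 → C_1 maps a triangle to the signed sum of its edges. For instance
  ∂efh = fh − eh + ef,
  ∂fgh = gh − fh + fg.
As a 24×16 matrix over Z this has rank 15, with invariant factors (1,1,1,1,1,1,1,1,1,1,1,1,1,1,1).

Now H_k = ker ∂_k / im ∂_{k+1}, so:

  H_0: rank C_0 − rank ∂_1 = 8 − 7 = 1, and the invariant factors of ∂_1 are all 1, so H_0 = Z.
  H_1: rank ker ∂_1 − rank ∂_2 = (24 − 7) − 15 = 2, and the invariant factors of ∂_2 are all 1, so H_1 = Z^2.
  H_2: rank ker ∂_2 − rank ∂_3 = (16 − 15) − 0 = 1, and there is no ∂_3, so H_2 = Z.

As a check, the Euler characteristic is 8 − 24 + 16 = 0, which agrees with 1 − 2 + 1 = 0.
(K is a triangulation of the torus T^2.)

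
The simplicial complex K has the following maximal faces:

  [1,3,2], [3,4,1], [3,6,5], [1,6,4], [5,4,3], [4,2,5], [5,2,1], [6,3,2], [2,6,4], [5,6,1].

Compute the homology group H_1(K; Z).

H_1 ≅ Z/2Z.

K has 6 vertices, 15 edges, 10 triangles.
rank ∂_1 = 5, rank ∂_2 = 10 ⇒ b_1 = 15 − 5 − 10 = 0; ∂_2 has invariant factor(s) [2] giving torsion. So H_1 = Z/2Z.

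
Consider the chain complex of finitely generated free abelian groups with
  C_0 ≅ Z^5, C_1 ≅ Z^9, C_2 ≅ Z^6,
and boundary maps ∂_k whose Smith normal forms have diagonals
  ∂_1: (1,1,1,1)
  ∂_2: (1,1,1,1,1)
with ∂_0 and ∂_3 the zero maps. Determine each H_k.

H_0: b_0 = 5 − 0 − 4 = 1; torsion from ∂_1 factors > 1: none. So H_0 = Z.
H_1: b_1 = 9 − 4 − 5 = 0; torsion from ∂_2 factors > 1: none. So H_1 = 0.
H_2: b_2 = 6 − 5 − 0 = 1; torsion from ∂_3 factors > 1: none. So H_2 = Z.

H_0 = Z,  H_1 = 0,  H_2 = Z.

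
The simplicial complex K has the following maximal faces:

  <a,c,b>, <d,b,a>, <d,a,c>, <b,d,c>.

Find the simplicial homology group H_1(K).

Take the total order a < b < c < d on the vertex set. Then K (dimension 2) consists of the simplices:

  0-simplices (4): a, b, c, d
  1-simplices (6): ab, ac, ad, bc, bd, cd
  2-simplices (4): abc, abd, acd, bcd

Hence C_0 ≅ Z^4, C_1 ≅ Z^6, C_2 ≅ Z^4.

The boundary map ∂_1: C_1 → C_0 is given by ∂[p,q] = [q] − [p].
The resulting 4×6 matrix has rank 3, and its Smith normal form has invariant factors (1,1,1).

∂_2: C_2 → C_1 maps a triangle to the signed sum of its edges. For instance
  ∂abc = bc − ac + ab,
  ∂abd = bd − ad + ab.
The 6×4 boundary matrix has rank 3 and Smith normal form diag(1,1,1).

From H_k ≅ ker(∂_k) / im(∂_{k+1}) we obtain:

  H_1: rank ker ∂_1 − rank ∂_2 = (6 − 3) − 3 = 0, and the invariant factors of ∂_2 are all 1, so H_1 ≅ 0.

(K is a triangulation of the 2-sphere S^2.)

H_1 = 0.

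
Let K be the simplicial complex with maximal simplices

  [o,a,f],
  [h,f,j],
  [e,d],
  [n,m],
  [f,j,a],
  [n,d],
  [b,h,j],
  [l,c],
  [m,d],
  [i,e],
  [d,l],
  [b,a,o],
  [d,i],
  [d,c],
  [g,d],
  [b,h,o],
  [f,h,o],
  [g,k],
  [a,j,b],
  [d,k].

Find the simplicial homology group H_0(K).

H_0 = Z^2.

Fix the vertex order a < b < c < d < e < f < g < h < i < j < k < l < m < n < o and write every simplex with vertices in increasing order. Then dim K = 2 and the simplices of K are:

  0-simplices (15): a, b, c, d, e, f, g, h, i, j, k, l, m, n, o
  1-simplices (24): ab, af, aj, ao, bh, bj, bo, cd, cl, de, dg, di, dk, dl, dm, dn, ei, fh, fj, fo, gk, hj, ho, mn
  2-simplices (8): abj, abo, afj, afo, bhj, bho, fhj, fho

giving chain groups C_0 ≅ Z^15, C_1 ≅ Z^24, C_2 ≅ Z^8.

Boundary ∂_1: C_1 → C_0 is given by ∂[p,q] = [q] − [p]. For instance
  ∂dg = g − d.
This gives a 15×24 integer matrix of rank 13; reducing to Smith normal form yields diagonal entries (1,1,1,1,1,1,1,1,1,1,1,1,1).

Boundary ∂_2: C_2 → C_1 sends each 2-simplex [p,q,r] to [q,r] − [p,r] + [p,q]. For instance
  ∂bhj = hj − bj + bh,
  ∂fho = ho − fo + fh.
This gives a 24×8 integer matrix of rank 7; reducing to Smith normal form yields diagonal entries (1,1,1,1,1,1,1).

Now H_k = ker ∂_k / im ∂_{k+1}, so:

  H_0: rank C_0 − rank ∂_1 = 15 − 13 = 2, and the invariant factors of ∂_1 are all 1, so H_0 = Z^2.

(K is a triangulation of the disjoint union of the 2-sphere S^2 and a wedge of 4 circles.)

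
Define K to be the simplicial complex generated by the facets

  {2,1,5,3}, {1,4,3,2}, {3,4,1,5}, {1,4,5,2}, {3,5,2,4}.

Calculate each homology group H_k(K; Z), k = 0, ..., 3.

Fix the vertex order 1 < 2 < 3 < 4 < 5 and write every simplex with vertices in increasing order. Then dim K = 3 and the simplices of K are:

  0-simplices (5): [1], [2], [3], [4], [5]
  1-simplices (10): [1,2], [1,3], [1,4], [1,5], [2,3], [2,4], [2,5], [3,4], [3,5], [4,5]
  2-simplices (10): [1,2,3], [1,2,4], [1,2,5], [1,3,4], [1,3,5], [1,4,5], [2,3,4], [2,3,5], [2,4,5], [3,4,5]
  3-simplices (5): [1,2,3,4], [1,2,3,5], [1,2,4,5], [1,3,4,5], [2,3,4,5]

Hence C_0 ≅ Z^5, C_1 ≅ Z^10, C_2 ≅ Z^10, C_3 ≅ Z^5.

∂_1: C_1 → C_0 is given by ∂[p,q] = [q] − [p].
This gives a 5×10 integer matrix of rank 4; reducing to Smith normal form yields diagonal entries (1,1,1,1).

∂_2: C_2 → C_1 maps a triangle to the signed sum of its edges. For instance
  ∂[1,2,5] = [2,5] − [1,5] + [1,2],
  ∂[2,3,5] = [3,5] − [2,5] + [2,3].
This gives a 10×10 integer matrix of rank 6; reducing to Smith normal form yields diagonal entries (1,1,1,1,1,1).

∂_3: C_3 → C_2 sends each 3-simplex σ to the alternating sum Σ_i (−1)^i (σ with its i-th vertex removed). For instance
  ∂[1,2,4,5] = [2,4,5] − [1,4,5] + [1,2,5] − [1,2,4],
  ∂[1,2,3,4] = [2,3,4] − [1,3,4] + [1,2,4] − [1,2,3].
This gives a 10×5 integer matrix of rank 4; reducing to Smith normal form yields diagonal entries (1,1,1,1).

From H_k ≅ ker(∂_k) / im(∂_{k+1}) we obtain:

  H_0: rank C_0 − rank ∂_1 = 5 − 4 = 1, and the invariant factors of ∂_1 are all 1, so H_0 = Z.
  H_1: rank ker ∂_1 − rank ∂_2 = (10 − 4) − 6 = 0, and the invariant factors of ∂_2 are all 1, so H_1 = 0.
  H_2: rank ker ∂_2 − rank ∂_3 = (10 − 6) − 4 = 0, and the invariant factors of ∂_3 are all 1, so H_2 = 0.
  H_3: rank ker ∂_3 − rank ∂_4 = (5 − 4) − 0 = 1, and there is no ∂_4, so H_3 = Z.

As a check, the Euler characteristic is 5 − 10 + 10 − 5 = 0, which agrees with 1 − 0 + 0 − 1 = 0.

H_0 = Z,  H_1 = 0,  H_2 = 0,  H_3 = Z.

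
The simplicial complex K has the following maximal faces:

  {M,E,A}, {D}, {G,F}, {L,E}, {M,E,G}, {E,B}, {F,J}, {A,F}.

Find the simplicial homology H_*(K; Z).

Fix the vertex order A < B < D < E < F < G < J < L < M and write every simplex with vertices in increasing order. Then dim K = 2 and the simplices of K are:

  0-simplices (9): A, B, D, E, F, G, J, L, M
  1-simplices (10): AE, AF, AM, BE, EG, EL, EM, FG, FJ, GM
  2-simplices (2): AEM, EGM

giving chain groups C_0 ≅ Z^9, C_1 ≅ Z^10, C_2 ≅ Z^2.

∂_1: C_1 → C_0 maps an edge to its endpoints' difference, ∂[p,q] = q − p.
The 9×10 boundary matrix has rank 7 and Smith normal form diag(1,1,1,1,1,1,1).

The boundary map ∂_2: C_2 → C_1 acts by ∂[p,q,r] = [q,r] − [p,r] + [p,q]. For instance
  ∂AEM = EM − AM + AE,
  ∂EGM = GM − EM + EG.
The 10×2 boundary matrix has rank 2 and Smith normal form diag(1,1).

Computing H_k = (kernel of ∂_k) / (image of ∂_{k+1}):

  H_0: rank C_0 − rank ∂_1 = 9 − 7 = 2, and the invariant factors of ∂_1 are all 1, so H_0 = Z^2.
  H_1: rank ker ∂_1 − rank ∂_2 = (10 − 7) − 2 = 1, and the invariant factors of ∂_2 are all 1, so H_1 = Z.
  H_2: rank ker ∂_2 − rank ∂_3 = (2 − 2) − 0 = 0, and there is no ∂_3, so H_2 = 0.

H_0 = Z^2,  H_1 = Z,  H_2 = 0.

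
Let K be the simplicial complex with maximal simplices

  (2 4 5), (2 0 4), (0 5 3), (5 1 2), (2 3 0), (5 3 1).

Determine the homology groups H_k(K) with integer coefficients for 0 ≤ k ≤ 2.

We work with the vertex ordering 0 < 1 < 2 < 3 < 4 < 5. The simplices of K, each written with vertices in increasing order, are:

  0-simplices (6): [0], [1], [2], [3], [4], [5]
  1-simplices (12): [0,2], [0,3], [0,4], [0,5], [1,2], [1,3], [1,5], [2,3], [2,4], [2,5], [3,5], [4,5]
  2-simplices (6): [0,2,3], [0,2,4], [0,3,5], [1,2,5], [1,3,5], [2,4,5]

so the chain groups are C_0 ≅ Z^6, C_1 ≅ Z^12, C_2 ≅ Z^6.

Boundary ∂_1: C_1 → C_0 sends each edge [p,q] (with p < q) to q − p.
As a 6×12 matrix over Z this has rank 5, with invariant factors (1,1,1,1,1).

∂_2: C_2 → C_1 acts by ∂[p,q,r] = [q,r] − [p,r] + [p,q]. For instance
  ∂[1,2,5] = [2,5] − [1,5] + [1,2],
  ∂[1,3,5] = [3,5] − [1,5] + [1,3].
The resulting 12×6 matrix has rank 6, and its Smith normal form has invariant factors (1,1,1,1,1,1).

From H_k ≅ ker(∂_k) / im(∂_{k+1}) we obtain:

  H_0: rank C_0 − rank ∂_1 = 6 − 5 = 1, and the invariant factors of ∂_1 are all 1, so H_0 = Z.
  H_1: rank ker ∂_1 − rank ∂_2 = (12 − 5) − 6 = 1, and the invariant factors of ∂_2 are all 1, so H_1 = Z.
  H_2: rank ker ∂_2 − rank ∂_3 = (6 − 6) − 0 = 0, and there is no ∂_3, so H_2 = 0.

As a check, the Euler characteristic is 6 − 12 + 6 = 0, which agrees with 1 − 1 + 0 = 0.

H_0 ≅ Z,  H_1 ≅ Z,  H_2 = 0.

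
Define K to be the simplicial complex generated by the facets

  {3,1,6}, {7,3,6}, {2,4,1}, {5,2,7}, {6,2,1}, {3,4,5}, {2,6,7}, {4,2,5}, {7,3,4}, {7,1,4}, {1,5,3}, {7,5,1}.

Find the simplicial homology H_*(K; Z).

Fix the vertex order 1 < 2 < 3 < 4 < 5 < 6 < 7 and write every simplex with vertices in increasing order. Then dim K = 2 and the simplices of K are:

  0-simplices (7): [1], [2], [3], [4], [5], [6], [7]
  1-simplices (18): [1,2], [1,3], [1,4], [1,5], [1,6], [1,7], [2,4], [2,5], [2,6], [2,7], [3,4], [3,5], [3,6], [3,7], [4,5], [4,7], [5,7], [6,7]
  2-simplices (12): [1,2,4], [1,2,6], [1,3,5], [1,3,6], [1,4,7], [1,5,7], [2,4,5], [2,5,7], [2,6,7], [3,4,5], [3,4,7], [3,6,7]

Hence C_0 ≅ Z^7, C_1 ≅ Z^18, C_2 ≅ Z^12.

∂_1: C_1 → C_0 maps an edge to its endpoints' difference, ∂[p,q] = q − p.
This gives a 7×18 integer matrix of rank 6; reducing to Smith normal form yields diagonal entries (1,1,1,1,1,1).

∂_2: C_2 → C_1 sends each 2-simplex [p,q,r] to [q,r] − [p,r] + [p,q]. For instance
  ∂[3,6,7] = [6,7] − [3,7] + [3,6],
  ∂[1,3,5] = [3,5] − [1,5] + [1,3].
The resulting 18×12 matrix has rank 12, and its Smith normal form has invariant factors (1,1,1,1,1,1,1,1,1,1,1,2).

Reading off H_k = ker ∂_k / im ∂_{k+1}:

  H_0: rank C_0 − rank ∂_1 = 7 − 6 = 1, and the invariant factors of ∂_1 are all 1, so H_0 ≅ Z.
  H_1: rank ker ∂_1 − rank ∂_2 = (18 − 6) − 12 = 0, and ∂_2 has invariant factor 2 > 1, so H_1 ≅ Z/2Z.
  H_2: rank ker ∂_2 − rank ∂_3 = (12 − 12) − 0 = 0, and there is no ∂_3, so H_2 ≅ 0.

H_0 = Z,  H_1 = Z/2Z,  H_2 = 0.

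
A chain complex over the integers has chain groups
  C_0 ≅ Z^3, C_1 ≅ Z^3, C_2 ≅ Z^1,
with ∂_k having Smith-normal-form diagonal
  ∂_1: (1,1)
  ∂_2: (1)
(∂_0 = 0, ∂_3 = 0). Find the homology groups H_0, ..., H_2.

H_0: b_0 = 3 − 0 − 2 = 1; torsion from ∂_1 factors > 1: none. So H_0 ≅ Z.
H_1: b_1 = 3 − 2 − 1 = 0; torsion from ∂_2 factors > 1: none. So H_1 ≅ 0.
H_2: b_2 = 1 − 1 − 0 = 0; torsion from ∂_3 factors > 1: none. So H_2 ≅ 0.

H_0 ≅ Z,  H_1 = 0,  H_2 = 0.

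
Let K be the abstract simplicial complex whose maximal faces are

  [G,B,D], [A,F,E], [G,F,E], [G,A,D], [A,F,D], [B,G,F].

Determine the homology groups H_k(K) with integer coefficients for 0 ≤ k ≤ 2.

Take the total order A < B < D < E < F < G on the vertex set. Then K (dimension 2) consists of the simplices:

  0-simplices (6): A, B, D, E, F, G
  1-simplices (12): AD, AE, AF, AG, BD, BF, BG, DF, DG, EF, EG, FG
  2-simplices (6): ADF, ADG, AEF, BDG, BFG, EFG

Hence C_0 ≅ Z^6, C_1 ≅ Z^12, C_2 ≅ Z^6.

∂_1: C_1 → C_0 maps an edge to its endpoints' difference, ∂[p,q] = q − p. For instance
  ∂AD = D − A.
The 6×12 boundary matrix has rank 5 and Smith normal form diag(1,1,1,1,1).

Boundary ∂_2: C_2 → C_1 maps a triangle to the signed sum of its edges. For instance
  ∂EFG = FG − EG + EF,
  ∂BFG = FG − BG + BF.
As a 12×6 matrix over Z this has rank 6, with invariant factors (1,1,1,1,1,1).

Now H_k = ker ∂_k / im ∂_{k+1}, so:

  H_0: rank C_0 − rank ∂_1 = 6 − 5 = 1, and the invariant factors of ∂_1 are all 1, so H_0 ≅ Z.
  H_1: rank ker ∂_1 − rank ∂_2 = (12 − 5) − 6 = 1, and the invariant factors of ∂_2 are all 1, so H_1 ≅ Z.
  H_2: rank ker ∂_2 − rank ∂_3 = (6 − 6) − 0 = 0, and there is no ∂_3, so H_2 ≅ 0.

(K is a triangulation of the cylinder S^1 x I.)

H_0 = Z,  H_1 = Z,  H_2 = 0.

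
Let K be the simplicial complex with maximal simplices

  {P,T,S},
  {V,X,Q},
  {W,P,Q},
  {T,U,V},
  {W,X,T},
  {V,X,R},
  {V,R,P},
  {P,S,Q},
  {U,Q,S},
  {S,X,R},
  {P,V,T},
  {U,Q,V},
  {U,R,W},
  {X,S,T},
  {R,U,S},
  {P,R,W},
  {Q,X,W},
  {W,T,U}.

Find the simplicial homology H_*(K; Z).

H_0 = Z,  H_1 = Z^2,  H_2 = Z.

K has 9 vertices, 27 edges, 18 triangles.
rank ∂_0 = 0, rank ∂_1 = 8 ⇒ b_0 = 9 − 0 − 8 = 1; all invariant factors of ∂_1 are 1 so no torsion. So H_0 ≅ Z.
rank ∂_1 = 8, rank ∂_2 = 17 ⇒ b_1 = 27 − 8 − 17 = 2; all invariant factors of ∂_2 are 1 so no torsion. So H_1 ≅ Z^2.
rank ∂_2 = 17, rank ∂_3 = 0 ⇒ b_2 = 18 − 17 − 0 = 1. So H_2 ≅ Z.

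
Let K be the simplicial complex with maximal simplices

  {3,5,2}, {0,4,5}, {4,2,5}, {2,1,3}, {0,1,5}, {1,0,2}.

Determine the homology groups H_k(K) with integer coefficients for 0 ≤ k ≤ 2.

We work with the vertex ordering 0 < 1 < 2 < 3 < 4 < 5. The simplices of K, each written with vertices in increasing order, are:

  0-simplices (6): [0], [1], [2], [3], [4], [5]
  1-simplices (12): [0,1], [0,2], [0,4], [0,5], [1,2], [1,3], [1,5], [2,3], [2,4], [2,5], [3,5], [4,5]
  2-simplices (6): [0,1,2], [0,1,5], [0,4,5], [1,2,3], [2,3,5], [2,4,5]

Hence C_0 ≅ Z^6, C_1 ≅ Z^12, C_2 ≅ Z^6.

∂_1: C_1 → C_0 maps an edge to its endpoints' difference, ∂[p,q] = q − p. For instance
  ∂[0,4] = [4] − [0].
The resulting 6×12 matrix has rank 5, and its Smith normal form has invariant factors (1,1,1,1,1).

∂_2: C_2 → C_1 sends each 2-simplex [p,q,r] to [q,r] − [p,r] + [p,q]. For instance
  ∂[0,1,5] = [1,5] − [0,5] + [0,1],
  ∂[0,4,5] = [4,5] − [0,5] + [0,4].
The resulting 12×6 matrix has rank 6, and its Smith normal form has invariant factors (1,1,1,1,1,1).

Reading off H_k = ker ∂_k / im ∂_{k+1}:

  H_0: rank C_0 − rank ∂_1 = 6 − 5 = 1, and the invariant factors of ∂_1 are all 1, so H_0 ≅ Z.
  H_1: rank ker ∂_1 − rank ∂_2 = (12 − 5) − 6 = 1, and the invariant factors of ∂_2 are all 1, so H_1 ≅ Z.
  H_2: rank ker ∂_2 − rank ∂_3 = (6 − 6) − 0 = 0, and there is no ∂_3, so H_2 ≅ 0.

H_0 ≅ Z,  H_1 ≅ Z,  H_2 = 0.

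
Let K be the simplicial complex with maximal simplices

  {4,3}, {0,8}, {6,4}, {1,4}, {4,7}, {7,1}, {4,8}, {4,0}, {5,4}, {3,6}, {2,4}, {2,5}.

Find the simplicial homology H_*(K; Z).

We work with the vertex ordering 0 < 1 < 2 < 3 < 4 < 5 < 6 < 7 < 8. The simplices of K, each written with vertices in increasing order, are:

  0-simplices (9): [0], [1], [2], [3], [4], [5], [6], [7], [8]
  1-simplices (12): [0,4], [0,8], [1,4], [1,7], [2,4], [2,5], [3,4], [3,6], [4,5], [4,6], [4,7], [4,8]

giving chain groups C_0 ≅ Z^9, C_1 ≅ Z^12.

∂_1: C_1 → C_0 sends each edge [p,q] (with p < q) to q − p. For instance
  ∂[3,4] = [4] − [3].
As a 9×12 matrix over Z this has rank 8, with invariant factors (1,1,1,1,1,1,1,1).

Reading off H_k = ker ∂_k / im ∂_{k+1}:

  H_0: rank C_0 − rank ∂_1 = 9 − 8 = 1, and the invariant factors of ∂_1 are all 1, so H_0 = Z.
  H_1: rank ker ∂_1 − rank ∂_2 = (12 − 8) − 0 = 4, and there is no ∂_2, so H_1 = Z^4.

H_0 ≅ Z,  H_1 ≅ Z^4.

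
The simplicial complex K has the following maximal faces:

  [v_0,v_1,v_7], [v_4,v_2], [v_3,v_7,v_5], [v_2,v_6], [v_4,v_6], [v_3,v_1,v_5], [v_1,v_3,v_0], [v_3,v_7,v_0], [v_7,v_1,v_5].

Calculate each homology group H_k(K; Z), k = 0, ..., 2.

K has 8 vertices, 12 edges, 6 triangles.
rank ∂_0 = 0, rank ∂_1 = 6 ⇒ b_0 = 8 − 0 − 6 = 2; all invariant factors of ∂_1 are 1 so no torsion. So H_0 ≅ Z^2.
rank ∂_1 = 6, rank ∂_2 = 5 ⇒ b_1 = 12 − 6 − 5 = 1; all invariant factors of ∂_2 are 1 so no torsion. So H_1 ≅ Z.
rank ∂_2 = 5, rank ∂_3 = 0 ⇒ b_2 = 6 − 5 − 0 = 1. So H_2 ≅ Z.

H_0 ≅ Z^2,  H_1 ≅ Z,  H_2 ≅ Z.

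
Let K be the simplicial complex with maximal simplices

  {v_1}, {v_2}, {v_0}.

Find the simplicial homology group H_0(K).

Order the vertices as v_0 < v_1 < v_2. Listing each simplex with vertices in this order, K has dimension 0 with simplices:

  0-simplices (3): [v_0], [v_1], [v_2]

so the chain groups are C_0 ≅ Z^3.

Now H_k = ker ∂_k / im ∂_{k+1}, so:

  H_0: rank C_0 − rank ∂_1 = 3 − 0 = 3, and there is no ∂_1, so H_0 ≅ Z^3.

H_0 ≅ Z^3.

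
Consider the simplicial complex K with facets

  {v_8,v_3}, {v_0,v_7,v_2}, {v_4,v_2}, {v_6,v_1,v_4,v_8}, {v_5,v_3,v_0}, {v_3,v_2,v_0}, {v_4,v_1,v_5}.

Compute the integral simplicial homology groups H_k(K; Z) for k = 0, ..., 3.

K has 9 vertices, 17 edges, 8 triangles, 1 3-simplex.
rank ∂_0 = 0, rank ∂_1 = 8 ⇒ b_0 = 9 − 0 − 8 = 1; all invariant factors of ∂_1 are 1 so no torsion. So H_0 = Z.
rank ∂_1 = 8, rank ∂_2 = 7 ⇒ b_1 = 17 − 8 − 7 = 2; all invariant factors of ∂_2 are 1 so no torsion. So H_1 = Z^2.
rank ∂_2 = 7, rank ∂_3 = 1 ⇒ b_2 = 8 − 7 − 1 = 0; all invariant factors of ∂_3 are 1 so no torsion. So H_2 = 0.
rank ∂_3 = 1, rank ∂_4 = 0 ⇒ b_3 = 1 − 1 − 0 = 0. So H_3 = 0.

H_0 ≅ Z,  H_1 ≅ Z^2,  H_2 = 0,  H_3 = 0.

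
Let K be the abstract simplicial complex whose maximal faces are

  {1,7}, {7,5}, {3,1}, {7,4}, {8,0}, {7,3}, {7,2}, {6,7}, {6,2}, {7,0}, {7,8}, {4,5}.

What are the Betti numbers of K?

b_0 = 1, b_1 = 4.

Take the total order 0 < 1 < 2 < 3 < 4 < 5 < 6 < 7 < 8 on the vertex set. Then K (dimension 1) consists of the simplices:

  0-simplices (9): [0], [1], [2], [3], [4], [5], [6], [7], [8]
  1-simplices (12): [0,7], [0,8], [1,3], [1,7], [2,6], [2,7], [3,7], [4,5], [4,7], [5,7], [6,7], [7,8]

giving chain groups C_0 ≅ Z^9, C_1 ≅ Z^12.

The boundary map ∂_1: C_1 → C_0 is given by ∂[p,q] = [q] − [p]. For instance
  ∂[0,7] = [7] − [0].
As a 9×12 matrix over Z this has rank 8, with invariant factors (1,1,1,1,1,1,1,1).

Computing H_k = (kernel of ∂_k) / (image of ∂_{k+1}):

  H_0: rank C_0 − rank ∂_1 = 9 − 8 = 1, and the invariant factors of ∂_1 are all 1, so H_0 = Z.
  H_1: rank ker ∂_1 − rank ∂_2 = (12 − 8) − 0 = 4, and there is no ∂_2, so H_1 = Z^4.

As a check, the Euler characteristic is 9 − 12 = -3, which agrees with 1 − 4 = -3.

Hence the Betti numbers are b_0 = 1, b_1 = 4.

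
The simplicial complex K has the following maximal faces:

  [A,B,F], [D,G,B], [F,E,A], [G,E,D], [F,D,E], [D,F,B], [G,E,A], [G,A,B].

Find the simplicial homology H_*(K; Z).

We work with the vertex ordering A < B < D < E < F < G. The simplices of K, each written with vertices in increasing order, are:

  0-simplices (6): A, B, D, E, F, G
  1-simplices (12): AB, AE, AF, AG, BD, BF, BG, DE, DF, DG, EF, EG
  2-simplices (8): ABF, ABG, AEF, AEG, BDF, BDG, DEF, DEG

Hence C_0 ≅ Z^6, C_1 ≅ Z^12, C_2 ≅ Z^8.

Boundary ∂_1: C_1 → C_0 is given by ∂[p,q] = [q] − [p].
As a 6×12 matrix over Z this has rank 5, with invariant factors (1,1,1,1,1).

Boundary ∂_2: C_2 → C_1 acts by ∂[p,q,r] = [q,r] − [p,r] + [p,q]. For instance
  ∂ABG = BG − AG + AB,
  ∂AEF = EF − AF + AE.
The 12×8 boundary matrix has rank 7 and Smith normal form diag(1,1,1,1,1,1,1).

Computing H_k = (kernel of ∂_k) / (image of ∂_{k+1}):

  H_0: rank C_0 − rank ∂_1 = 6 − 5 = 1, and the invariant factors of ∂_1 are all 1, so H_0 ≅ Z.
  H_1: rank ker ∂_1 − rank ∂_2 = (12 − 5) − 7 = 0, and the invariant factors of ∂_2 are all 1, so H_1 ≅ 0.
  H_2: rank ker ∂_2 − rank ∂_3 = (8 − 7) − 0 = 1, and there is no ∂_3, so H_2 ≅ Z.

(K is a triangulation of the 2-sphere S^2.)

H_0 ≅ Z,  H_1 = 0,  H_2 ≅ Z.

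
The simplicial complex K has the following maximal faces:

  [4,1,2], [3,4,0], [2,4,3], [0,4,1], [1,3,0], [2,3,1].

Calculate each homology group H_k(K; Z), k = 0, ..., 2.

H_0 ≅ Z,  H_1 = 0,  H_2 ≅ Z.

We work with the vertex ordering 0 < 1 < 2 < 3 < 4. The simplices of K, each written with vertices in increasing order, are:

  0-simplices (5): [0], [1], [2], [3], [4]
  1-simplices (9): [0,1], [0,3], [0,4], [1,2], [1,3], [1,4], [2,3], [2,4], [3,4]
  2-simplices (6): [0,1,3], [0,1,4], [0,3,4], [1,2,3], [1,2,4], [2,3,4]

giving chain groups C_0 ≅ Z^5, C_1 ≅ Z^9, C_2 ≅ Z^6.

∂_1: C_1 → C_0 maps an edge to its endpoints' difference, ∂[p,q] = q − p. For instance
  ∂[0,4] = [4] − [0].
The resulting 5×9 matrix has rank 4, and its Smith normal form has invariant factors (1,1,1,1).

Boundary ∂_2: C_2 → C_1 acts by ∂[p,q,r] = [q,r] − [p,r] + [p,q]. For instance
  ∂[0,1,3] = [1,3] − [0,3] + [0,1],
  ∂[1,2,3] = [2,3] − [1,3] + [1,2].
As a 9×6 matrix over Z this has rank 5, with invariant factors (1,1,1,1,1).

Reading off H_k = ker ∂_k / im ∂_{k+1}:

  H_0: rank C_0 − rank ∂_1 = 5 − 4 = 1, and the invariant factors of ∂_1 are all 1, so H_0 ≅ Z.
  H_1: rank ker ∂_1 − rank ∂_2 = (9 − 4) − 5 = 0, and the invariant factors of ∂_2 are all 1, so H_1 ≅ 0.
  H_2: rank ker ∂_2 − rank ∂_3 = (6 − 5) − 0 = 1, and there is no ∂_3, so H_2 ≅ Z.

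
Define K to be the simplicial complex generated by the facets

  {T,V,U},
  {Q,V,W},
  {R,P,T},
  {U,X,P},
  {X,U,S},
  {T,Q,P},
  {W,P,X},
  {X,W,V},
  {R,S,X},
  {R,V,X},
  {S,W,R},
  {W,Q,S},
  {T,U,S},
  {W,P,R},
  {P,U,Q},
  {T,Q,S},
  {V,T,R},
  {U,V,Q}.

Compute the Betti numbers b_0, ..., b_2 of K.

b_0 = 1, b_1 = 1, b_2 = 0.

Order the vertices as P < Q < R < S < T < U < V < W < X. Listing each simplex with vertices in this order, K has dimension 2 with simplices:

  0-simplices (9): P, Q, R, S, T, U, V, W, X
  1-simplices (27): PQ, PR, PT, PU, PW, PX, QS, QT, QU, QV, QW, RS, RT, RV, RW, RX, ST, SU, SW, SX, TU, TV, UV, UX, VW, VX, WX
  2-simplices (18): PQT, PQU, PRT, PRW, PUX, PWX, QST, QSW, QUV, QVW, RSW, RSX, RTV, RVX, STU, SUX, TUV, VWX

Hence C_0 ≅ Z^9, C_1 ≅ Z^27, C_2 ≅ Z^18.

∂_1: C_1 → C_0 is given by ∂[p,q] = [q] − [p]. For instance
  ∂PW = W − P.
As a 9×27 matrix over Z this has rank 8, with invariant factors (1,1,1,1,1,1,1,1).

The boundary map ∂_2: C_2 → C_1 acts by ∂[p,q,r] = [q,r] − [p,r] + [p,q]. For instance
  ∂PQU = QU − PU + PQ,
  ∂PUX = UX − PX + PU.
This gives a 27×18 integer matrix of rank 18; reducing to Smith normal form yields diagonal entries (1,1,1,1,1,1,1,1,1,1,1,1,1,1,1,1,1,2).

From H_k ≅ ker(∂_k) / im(∂_{k+1}) we obtain:

  H_0: rank C_0 − rank ∂_1 = 9 − 8 = 1, and the invariant factors of ∂_1 are all 1, so H_0 ≅ Z.
  H_1: rank ker ∂_1 − rank ∂_2 = (27 − 8) − 18 = 1, and ∂_2 has invariant factor 2 > 1, so H_1 ≅ Z ⊕ Z/2.
  H_2: rank ker ∂_2 − rank ∂_3 = (18 − 18) − 0 = 0, and there is no ∂_3, so H_2 ≅ 0.

As a check, the Euler characteristic is 9 − 27 + 18 = 0, which agrees with 1 − 1 + 0 = 0.

Hence the Betti numbers are b_0 = 1, b_1 = 1, b_2 = 0.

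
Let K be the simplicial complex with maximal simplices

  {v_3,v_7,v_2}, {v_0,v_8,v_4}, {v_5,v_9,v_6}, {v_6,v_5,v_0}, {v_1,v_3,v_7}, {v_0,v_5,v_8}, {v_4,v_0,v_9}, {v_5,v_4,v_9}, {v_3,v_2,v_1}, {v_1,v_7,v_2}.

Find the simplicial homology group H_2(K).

We work with the vertex ordering v_0 < v_1 < v_2 < v_3 < v_4 < v_5 < v_6 < v_7 < v_8 < v_9. The simplices of K, each written with vertices in increasing order, are:

  0-simplices (10): [v_0], [v_1], [v_2], [v_3], [v_4], [v_5], [v_6], [v_7], [v_8], [v_9]
  1-simplices (18): (18 of them)
  2-simplices (10): [v_0,v_4,v_8], [v_0,v_4,v_9], [v_0,v_5,v_6], [v_0,v_5,v_8], [v_1,v_2,v_3], [v_1,v_2,v_7], [v_1,v_3,v_7], [v_2,v_3,v_7], [v_4,v_5,v_9], [v_5,v_6,v_9]

Hence C_0 ≅ Z^10, C_1 ≅ Z^18, C_2 ≅ Z^10.

Boundary ∂_1: C_1 → C_0 sends each edge [p,q] (with p < q) to q − p.
As a 10×18 matrix over Z this has rank 8, with invariant factors (1,1,1,1,1,1,1,1).

∂_2: C_2 → C_1 acts by ∂[p,q,r] = [q,r] − [p,r] + [p,q]. For instance
  ∂[v_1,v_3,v_7] = [v_3,v_7] − [v_1,v_7] + [v_1,v_3],
  ∂[v_4,v_5,v_9] = [v_5,v_9] − [v_4,v_9] + [v_4,v_5].
The resulting 18×10 matrix has rank 9, and its Smith normal form has invariant factors (1,1,1,1,1,1,1,1,1).

From H_k ≅ ker(∂_k) / im(∂_{k+1}) we obtain:

  H_2: rank ker ∂_2 − rank ∂_3 = (10 − 9) − 0 = 1, and there is no ∂_3, so H_2 = Z.

H_2 = Z.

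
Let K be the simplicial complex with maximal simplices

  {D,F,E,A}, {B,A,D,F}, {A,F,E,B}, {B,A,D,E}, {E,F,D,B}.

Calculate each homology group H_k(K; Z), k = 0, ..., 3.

K has 5 vertices, 10 edges, 10 triangles, 5 3-simplices.
rank ∂_0 = 0, rank ∂_1 = 4 ⇒ b_0 = 5 − 0 − 4 = 1; all invariant factors of ∂_1 are 1 so no torsion. So H_0 = Z.
rank ∂_1 = 4, rank ∂_2 = 6 ⇒ b_1 = 10 − 4 − 6 = 0; all invariant factors of ∂_2 are 1 so no torsion. So H_1 = 0.
rank ∂_2 = 6, rank ∂_3 = 4 ⇒ b_2 = 10 − 6 − 4 = 0; all invariant factors of ∂_3 are 1 so no torsion. So H_2 = 0.
rank ∂_3 = 4, rank ∂_4 = 0 ⇒ b_3 = 5 − 4 − 0 = 1. So H_3 = Z.

H_0 ≅ Z,  H_1 = 0,  H_2 = 0,  H_3 ≅ Z.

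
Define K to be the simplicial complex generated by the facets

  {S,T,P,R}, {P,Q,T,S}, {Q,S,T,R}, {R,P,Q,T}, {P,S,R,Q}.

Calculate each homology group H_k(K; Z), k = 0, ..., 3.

Fix the vertex order P < Q < R < S < T and write every simplex with vertices in increasing order. Then dim K = 3 and the simplices of K are:

  0-simplices (5): P, Q, R, S, T
  1-simplices (10): PQ, PR, PS, PT, QR, QS, QT, RS, RT, ST
  2-simplices (10): PQR, PQS, PQT, PRS, PRT, PST, QRS, QRT, QST, RST
  3-simplices (5): PQRS, PQRT, PQST, PRST, QRST

so the chain groups are C_0 ≅ Z^5, C_1 ≅ Z^10, C_2 ≅ Z^10, C_3 ≅ Z^5.

The boundary map ∂_1: C_1 → C_0 is given by ∂[p,q] = [q] − [p]. For instance
  ∂QS = S − Q.
As a 5×10 matrix over Z this has rank 4, with invariant factors (1,1,1,1).

Boundary ∂_2: C_2 → C_1 sends each 2-simplex [p,q,r] to [q,r] − [p,r] + [p,q]. For instance
  ∂PQT = QT − PT + PQ,
  ∂QRT = RT − QT + QR.
This gives a 10×10 integer matrix of rank 6; reducing to Smith normal form yields diagonal entries (1,1,1,1,1,1).

Boundary ∂_3: C_3 → C_2 sends each 3-simplex σ to the alternating sum Σ_i (−1)^i (σ with its i-th vertex removed). For instance
  ∂PQRS = QRS − PRS + PQS − PQR,
  ∂PQRT = QRT − PRT + PQT − PQR.
This gives a 10×5 integer matrix of rank 4; reducing to Smith normal form yields diagonal entries (1,1,1,1).

Now H_k = ker ∂_k / im ∂_{k+1}, so:

  H_0: rank C_0 − rank ∂_1 = 5 − 4 = 1, and the invariant factors of ∂_1 are all 1, so H_0 = Z.
  H_1: rank ker ∂_1 − rank ∂_2 = (10 − 4) − 6 = 0, and the invariant factors of ∂_2 are all 1, so H_1 = 0.
  H_2: rank ker ∂_2 − rank ∂_3 = (10 − 6) − 4 = 0, and the invariant factors of ∂_3 are all 1, so H_2 = 0.
  H_3: rank ker ∂_3 − rank ∂_4 = (5 − 4) − 0 = 1, and there is no ∂_4, so H_3 = Z.

H_0 ≅ Z,  H_1 = 0,  H_2 = 0,  H_3 ≅ Z.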